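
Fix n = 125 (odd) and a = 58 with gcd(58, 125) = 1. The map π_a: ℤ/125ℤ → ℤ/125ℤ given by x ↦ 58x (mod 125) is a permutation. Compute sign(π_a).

-1

Orbit of 61 under x↦58x: [61, 38, 79, 82, 6, 98, 59]… (length divides ord_125(58)).
The orbit structure of x ↦ 58x mod 125: 4 orbits of sizes [100, 20, 4, 1].
Σ(ℓ_i−1) = 125−4 = 121; sign = (−1)^121 = -1.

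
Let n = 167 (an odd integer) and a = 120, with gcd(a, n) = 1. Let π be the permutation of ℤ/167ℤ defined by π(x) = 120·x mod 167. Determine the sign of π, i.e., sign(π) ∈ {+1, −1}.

-1

Trace 7: π^k(7) = [7, 5, 99, 23, 88, 39, 4] for k=0..6.
The orbit structure of x ↦ 120x mod 167: 2 orbits of sizes [166, 1].
167 − 2 = 165 transpositions; sign(π) = (−1)^165 = -1.
Zolotarev: (120|167) = -1, matching the cycle-count sign.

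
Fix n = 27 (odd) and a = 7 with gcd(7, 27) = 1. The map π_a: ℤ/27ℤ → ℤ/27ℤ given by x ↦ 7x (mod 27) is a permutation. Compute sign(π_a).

Trace 25: π^k(25) = [25, 13, 10, 16, 4, 1, 7] for k=0..6.
Decompose π into cycles: lengths [9, 9, 3, 3, 1, 1, 1] (7 cycles, including the fixed point 0).
n − c = 27 − 7 = 20; sign = (−1)^20 = +1.
Check: (7/27) = +1 by Zolotarev.

+1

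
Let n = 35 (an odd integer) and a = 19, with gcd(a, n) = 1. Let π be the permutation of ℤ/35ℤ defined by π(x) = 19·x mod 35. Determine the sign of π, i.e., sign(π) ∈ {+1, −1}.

Orbit of 19 under x↦19x: [19, 11, 34, 16, 24, 1]… (length divides ord_35(19)).
Decompose π into cycles: lengths [6, 6, 6, 6, 6, 2, 2, 1] (8 cycles, including the fixed point 0).
sign(π) = (−1)^{n − #cycles} = (−1)^{35−8} = (−1)^27 = -1.

-1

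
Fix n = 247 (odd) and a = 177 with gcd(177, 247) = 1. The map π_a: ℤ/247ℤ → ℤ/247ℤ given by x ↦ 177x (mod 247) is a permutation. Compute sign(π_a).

Trace 138: π^k(138) = [138, 220, 161, 92, 229, 25, 226] for k=0..6.
Cycle lengths of π_177 on ℤ/247ℤ: [36, 36, 36, 36, 36, 36, 9, 9, 4, 4, 4, 1]; 12 cycles in total.
247 − 12 = 235 transpositions; sign(π) = (−1)^235 = -1.

-1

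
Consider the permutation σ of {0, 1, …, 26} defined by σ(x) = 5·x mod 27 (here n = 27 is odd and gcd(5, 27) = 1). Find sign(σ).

-1

Trace 22: π^k(22) = [22, 2, 10, 23, 7, 8, 13] for k=0..6.
Decompose π into cycles: lengths [18, 6, 2, 1] (4 cycles, including the fixed point 0).
Σ(ℓ_i−1) = 27−4 = 23; sign = (−1)^23 = -1.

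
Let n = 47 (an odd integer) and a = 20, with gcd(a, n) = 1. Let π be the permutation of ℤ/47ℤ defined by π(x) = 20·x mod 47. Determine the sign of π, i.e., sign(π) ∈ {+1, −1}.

Orbit of 40 under x↦20x: [40, 1, 20, 24, 10, 12, 5]… (length divides ord_47(20)).
Decompose π into cycles: lengths [46, 1] (2 cycles, including the fixed point 0).
n − c = 47 − 2 = 45; sign = (−1)^45 = -1.
Zolotarev: (20|47) = -1, matching the cycle-count sign.

-1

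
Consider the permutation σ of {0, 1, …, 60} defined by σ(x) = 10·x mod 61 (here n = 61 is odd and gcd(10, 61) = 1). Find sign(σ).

Trace 52: π^k(52) = [52, 32, 15, 28, 36, 55, 1] for k=0..6.
Cycle lengths of π_10 on ℤ/61ℤ: [60, 1]; 2 cycles in total.
sign(π) = (−1)^{n − #cycles} = (−1)^{61−2} = (−1)^59 = -1.

-1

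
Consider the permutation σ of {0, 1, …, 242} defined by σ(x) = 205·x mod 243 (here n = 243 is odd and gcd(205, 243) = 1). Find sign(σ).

Start at x=232: 232 → 175 → 154 → 223 → 31 → 37 → 52 → … (one orbit).
Cycle lengths of π_205 on ℤ/243ℤ: [81, 81, 27, 27, 9, 9, 3, 3, 1, 1, 1]; 11 cycles in total.
11 cycles on 243: each ℓ→(−1)^(ℓ−1), product (−1)^232 = +1.
Check: (205/243) = +1 by Zolotarev.

+1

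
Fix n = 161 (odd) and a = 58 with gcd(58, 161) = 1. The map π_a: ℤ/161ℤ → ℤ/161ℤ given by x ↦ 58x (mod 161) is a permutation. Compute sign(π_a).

Orbit of 127 under x↦58x: [127, 121, 95, 36, 156, 32, 85]… (length divides ord_161(58)).
Cycle lengths of π_58 on ℤ/161ℤ: [33, 33, 33, 33, 11, 11, 3, 3, 1]; 9 cycles in total.
With 9 cycles on 161 points, sign = (−1)^{161−9} = +1.
Check: (58/161) = +1 by Zolotarev.

+1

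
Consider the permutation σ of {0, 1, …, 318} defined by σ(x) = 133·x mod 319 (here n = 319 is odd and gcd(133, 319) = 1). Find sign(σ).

Orbit of 1 under x↦133x: [1, 133, 144, 12]… (length divides ord_319(133)).
Decompose π into cycles: lengths [4, 4, 4, 4, 4, 4, 4, 4, 4, 4, 4, 4, 4, 4, 4, 4, 4, 4, 4, 4, 4, 4, 4, 4, 4, 4, 4, 4, 4, 4, 4, 4, 4, 4, 4, 4, 4, 4, 4, 4, 4, 4, 4, 4, 4, 4, 4, 4, 4, 4, 4, 4, 4, 4, 4, 4, 4, 4, 4, 4, 4, 4, 4, 4, 4, 4, 4, 4, 4, 4, 4, 4, 4, 4, 4, 4, 4, 1, 1, 1, 1, 1, 1, 1, 1, 1, 1, 1] (88 cycles, including the fixed point 0).
88 cycles on 319: each ℓ→(−1)^(ℓ−1), product (−1)^231 = -1.
Via Zolotarev, sign(π_{133}) = (133|319) = -1.

-1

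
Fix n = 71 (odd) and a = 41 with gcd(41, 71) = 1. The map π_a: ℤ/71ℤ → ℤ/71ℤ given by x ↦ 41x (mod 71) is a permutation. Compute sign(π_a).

Orbit of 37 under x↦41x: [37, 26, 1, 41, 48, 51, 32]… (length divides ord_71(41)).
6 cycles of lengths [14, 14, 14, 14, 14, 1].
n − c = 71 − 6 = 65; sign = (−1)^65 = -1.

-1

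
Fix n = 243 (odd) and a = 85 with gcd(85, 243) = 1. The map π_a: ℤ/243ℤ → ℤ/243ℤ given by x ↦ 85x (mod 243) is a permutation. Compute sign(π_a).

+1

Orbit of 226 under x↦85x: [226, 13, 133, 127, 103, 7, 109]… (length divides ord_243(85)).
Decompose π into cycles: lengths [81, 81, 27, 27, 9, 9, 3, 3, 1, 1, 1] (11 cycles, including the fixed point 0).
With 11 cycles on 243 points, sign = (−1)^{243−11} = +1.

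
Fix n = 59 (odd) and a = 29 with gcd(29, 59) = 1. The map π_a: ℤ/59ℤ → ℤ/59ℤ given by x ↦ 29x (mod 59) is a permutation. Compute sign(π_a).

+1

Trace 19: π^k(19) = [19, 20, 49, 5, 27, 16, 51] for k=0..6.
π_29 has 3 disjoint cycles with lengths [29, 29, 1] on {0,…,58}.
n − c = 59 − 3 = 56; sign = (−1)^56 = +1.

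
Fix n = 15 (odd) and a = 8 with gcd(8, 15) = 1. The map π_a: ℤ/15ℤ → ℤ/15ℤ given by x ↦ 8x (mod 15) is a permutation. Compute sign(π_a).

+1

Trace 8: π^k(8) = [8, 4, 2, 1] for k=0..3.
Cycle type of π: 4×3 + 2 + 1; total 5 cycles.
15 − 5 = 10 transpositions; sign(π) = (−1)^10 = +1.
The Jacobi symbol (8|15) = +1 (Zolotarev) agrees.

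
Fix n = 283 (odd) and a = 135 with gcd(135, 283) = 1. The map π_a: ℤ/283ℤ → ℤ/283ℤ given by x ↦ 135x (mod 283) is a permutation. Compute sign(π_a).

+1

Trace 201: π^k(201) = [201, 250, 73, 233, 42, 10, 218] for k=0..6.
π_135 has 3 disjoint cycles with lengths [141, 141, 1] on {0,…,282}.
With 3 cycles on 283 points, sign = (−1)^{283−3} = +1.
Zolotarev: (135|283) = +1, matching the cycle-count sign.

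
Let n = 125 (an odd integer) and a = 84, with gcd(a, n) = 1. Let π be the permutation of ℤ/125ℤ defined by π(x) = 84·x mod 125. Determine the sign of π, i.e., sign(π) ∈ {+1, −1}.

+1

Start at x=104: 104 → 111 → 74 → 91 → 19 → 96 → 64 → … (one orbit).
The orbit structure of x ↦ 84x mod 125: 7 orbits of sizes [50, 50, 10, 10, 2, 2, 1].
sign(π) = (−1)^{n − #cycles} = (−1)^{125−7} = (−1)^118 = +1.
Zolotarev: (84|125) = +1, matching the cycle-count sign.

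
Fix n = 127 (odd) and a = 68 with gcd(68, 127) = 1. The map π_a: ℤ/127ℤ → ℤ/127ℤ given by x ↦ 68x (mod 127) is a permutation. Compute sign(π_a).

Orbit of 103 under x↦68x: [103, 19, 22, 99, 1, 68, 52]… (length divides ord_127(68)).
Cycle type of π: 9×14 + 1; total 15 cycles.
sign(π) = (−1)^{n − #cycles} = (−1)^{127−15} = (−1)^112 = +1.
Zolotarev: (68|127) = +1, matching the cycle-count sign.

+1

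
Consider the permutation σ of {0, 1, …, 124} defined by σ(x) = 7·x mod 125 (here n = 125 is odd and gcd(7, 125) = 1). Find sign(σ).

-1

Trace 24: π^k(24) = [24, 43, 51, 107, 124, 118, 76] for k=0..6.
π_7 has 12 disjoint cycles with lengths [20, 20, 20, 20, 20, 4, 4, 4, 4, 4, 4, 1] on {0,…,124}.
With 12 cycles on 125 points, sign = (−1)^{125−12} = -1.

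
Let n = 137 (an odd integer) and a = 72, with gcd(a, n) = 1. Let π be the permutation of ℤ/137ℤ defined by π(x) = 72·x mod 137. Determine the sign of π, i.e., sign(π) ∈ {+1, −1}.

Orbit of 115 under x↦72x: [115, 60, 73, 50, 38, 133, 123]… (length divides ord_137(72)).
Cycle lengths of π_72 on ℤ/137ℤ: [17, 17, 17, 17, 17, 17, 17, 17, 1]; 9 cycles in total.
With 9 cycles on 137 points, sign = (−1)^{137−9} = +1.

+1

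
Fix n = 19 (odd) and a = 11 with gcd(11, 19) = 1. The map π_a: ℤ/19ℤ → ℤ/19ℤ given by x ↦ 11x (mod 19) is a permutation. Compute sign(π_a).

Start at x=11: 11 → 7 → 1 → 11 (one orbit).
7 cycles of lengths [3, 3, 3, 3, 3, 3, 1].
sign(π) = (−1)^{n − #cycles} = (−1)^{19−7} = (−1)^12 = +1.
(11|19)_J = +1 (Zolotarev's lemma cross-check).

+1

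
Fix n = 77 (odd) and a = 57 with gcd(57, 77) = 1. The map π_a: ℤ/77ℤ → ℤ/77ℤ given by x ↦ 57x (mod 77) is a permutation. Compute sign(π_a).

-1

Orbit of 15 under x↦57x: [15, 8, 71, 43, 64, 29, 36]… (length divides ord_77(57)).
Decompose π into cycles: lengths [10, 10, 10, 10, 10, 10, 10, 1, 1, 1, 1, 1, 1, 1] (14 cycles, including the fixed point 0).
With 14 cycles on 77 points, sign = (−1)^{77−14} = -1.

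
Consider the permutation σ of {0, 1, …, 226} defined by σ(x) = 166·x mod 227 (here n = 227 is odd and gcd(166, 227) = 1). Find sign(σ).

Start at x=16: 16 → 159 → 62 → 77 → 70 → 43 → 101 → … (one orbit).
Decompose π into cycles: lengths [113, 113, 1] (3 cycles, including the fixed point 0).
Σ(ℓ_i−1) = 227−3 = 224; sign = (−1)^224 = +1.
Check: (166/227) = +1 by Zolotarev.

+1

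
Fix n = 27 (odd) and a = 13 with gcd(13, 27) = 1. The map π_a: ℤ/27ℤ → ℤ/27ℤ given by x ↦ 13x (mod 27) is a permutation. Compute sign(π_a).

Trace 16: π^k(16) = [16, 19, 4, 25, 1, 13, 7] for k=0..6.
Decompose π into cycles: lengths [9, 9, 3, 3, 1, 1, 1] (7 cycles, including the fixed point 0).
sign(π) = (−1)^{n − #cycles} = (−1)^{27−7} = (−1)^20 = +1.

+1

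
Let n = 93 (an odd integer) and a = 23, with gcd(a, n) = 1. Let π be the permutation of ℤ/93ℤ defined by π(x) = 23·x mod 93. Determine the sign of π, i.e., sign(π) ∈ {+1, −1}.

+1

Orbit of 89 under x↦23x: [89, 1, 23, 64, 77, 4, 92]… (length divides ord_93(23)).
Decompose π into cycles: lengths [10, 10, 10, 10, 10, 10, 10, 10, 10, 2, 1] (11 cycles, including the fixed point 0).
93 − 11 = 82 transpositions; sign(π) = (−1)^82 = +1.
Via Zolotarev, sign(π_{23}) = (23|93) = +1.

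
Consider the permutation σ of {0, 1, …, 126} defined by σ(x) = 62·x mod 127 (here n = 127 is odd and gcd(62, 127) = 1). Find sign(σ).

Orbit of 61 under x↦62x: [61, 99, 42, 64, 31, 17, 38]… (length divides ord_127(62)).
Cycle lengths of π_62 on ℤ/127ℤ: [63, 63, 1]; 3 cycles in total.
Σ(ℓ_i−1) = 127−3 = 124; sign = (−1)^124 = +1.
Zolotarev: (62|127) = +1, matching the cycle-count sign.

+1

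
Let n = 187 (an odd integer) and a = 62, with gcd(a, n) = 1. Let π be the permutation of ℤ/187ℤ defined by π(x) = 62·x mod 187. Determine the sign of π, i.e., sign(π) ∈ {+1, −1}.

+1

Start at x=57: 57 → 168 → 131 → 81 → 160 → 9 → 184 → … (one orbit).
Cycle lengths of π_62 on ℤ/187ℤ: [80, 80, 16, 10, 1]; 5 cycles in total.
With 5 cycles on 187 points, sign = (−1)^{187−5} = +1.
Zolotarev: (62|187) = +1, matching the cycle-count sign.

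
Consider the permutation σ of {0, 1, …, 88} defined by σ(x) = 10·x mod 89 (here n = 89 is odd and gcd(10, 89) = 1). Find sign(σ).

+1

Trace 10: π^k(10) = [10, 11, 21, 32, 53, 85, 49] for k=0..6.
Cycle lengths of π_10 on ℤ/89ℤ: [44, 44, 1]; 3 cycles in total.
Σ(ℓ_i−1) = 89−3 = 86; sign = (−1)^86 = +1.
(10|89)_J = +1 (Zolotarev's lemma cross-check).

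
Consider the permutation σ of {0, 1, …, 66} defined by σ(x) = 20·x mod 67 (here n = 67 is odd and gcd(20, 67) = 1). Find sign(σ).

-1

Start at x=55: 55 → 28 → 24 → 11 → 19 → 45 → 29 → … (one orbit).
Cycle lengths of π_20 on ℤ/67ℤ: [66, 1]; 2 cycles in total.
Σ(ℓ_i−1) = 67−2 = 65; sign = (−1)^65 = -1.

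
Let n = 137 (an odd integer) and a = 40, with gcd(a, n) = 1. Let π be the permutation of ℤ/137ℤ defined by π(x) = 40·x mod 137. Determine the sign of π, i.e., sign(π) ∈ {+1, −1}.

-1

Trace 31: π^k(31) = [31, 7, 6, 103, 10, 126, 108] for k=0..6.
2 cycles of lengths [136, 1].
Σ(ℓ_i−1) = 137−2 = 135; sign = (−1)^135 = -1.
The Jacobi symbol (40|137) = -1 (Zolotarev) agrees.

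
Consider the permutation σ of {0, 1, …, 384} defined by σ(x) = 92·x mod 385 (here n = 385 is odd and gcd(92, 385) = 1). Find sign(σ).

-1

Trace 113: π^k(113) = [113, 1, 92, 379, 218, 36, 232] for k=0..6.
Cycle type of π: 20×14 + 5×14 + 4×7 + 1×7; total 42 cycles.
42 cycles on 385: each ℓ→(−1)^(ℓ−1), product (−1)^343 = -1.
Zolotarev: (92|385) = -1, matching the cycle-count sign.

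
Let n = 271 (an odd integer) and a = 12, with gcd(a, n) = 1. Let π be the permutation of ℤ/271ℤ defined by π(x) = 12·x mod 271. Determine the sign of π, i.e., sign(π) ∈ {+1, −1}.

Trace 114: π^k(114) = [114, 13, 156, 246, 242, 194, 160] for k=0..6.
Cycle type of π: 54×5 + 1; total 6 cycles.
6 cycles on 271: each ℓ→(−1)^(ℓ−1), product (−1)^265 = -1.
Via Zolotarev, sign(π_{12}) = (12|271) = -1.

-1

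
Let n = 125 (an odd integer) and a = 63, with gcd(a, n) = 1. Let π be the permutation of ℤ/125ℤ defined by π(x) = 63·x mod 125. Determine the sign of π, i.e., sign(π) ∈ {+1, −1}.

-1

Trace 108: π^k(108) = [108, 54, 27, 76, 38, 19, 72] for k=0..6.
π_63 has 4 disjoint cycles with lengths [100, 20, 4, 1] on {0,…,124}.
125 − 4 = 121 transpositions; sign(π) = (−1)^121 = -1.
The Jacobi symbol (63|125) = -1 (Zolotarev) agrees.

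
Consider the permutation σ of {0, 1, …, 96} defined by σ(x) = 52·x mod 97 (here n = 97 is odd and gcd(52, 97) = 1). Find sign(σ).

-1

Trace 1: π^k(1) = [1, 52, 85, 55, 47, 19, 18] for k=0..6.
Cycle lengths of π_52 on ℤ/97ℤ: [32, 32, 32, 1]; 4 cycles in total.
4 cycles on 97: each ℓ→(−1)^(ℓ−1), product (−1)^93 = -1.
The Jacobi symbol (52|97) = -1 (Zolotarev) agrees.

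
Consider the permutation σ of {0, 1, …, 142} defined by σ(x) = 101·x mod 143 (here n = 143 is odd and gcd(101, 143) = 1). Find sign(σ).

Start at x=53: 53 → 62 → 113 → 116 → 133 → 134 → 92 → … (one orbit).
Cycle type of π: 30×4 + 10 + 6×2 + 1; total 8 cycles.
sign(π) = (−1)^{n − #cycles} = (−1)^{143−8} = (−1)^135 = -1.

-1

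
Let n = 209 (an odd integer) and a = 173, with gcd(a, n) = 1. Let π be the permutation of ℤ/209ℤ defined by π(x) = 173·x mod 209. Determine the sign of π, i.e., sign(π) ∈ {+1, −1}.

+1

Orbit of 72 under x↦173x: [72, 125, 98, 25, 145, 5, 29]… (length divides ord_209(173)).
5 cycles of lengths [90, 90, 18, 10, 1].
sign(π) = (−1)^{n − #cycles} = (−1)^{209−5} = (−1)^204 = +1.
The Jacobi symbol (173|209) = +1 (Zolotarev) agrees.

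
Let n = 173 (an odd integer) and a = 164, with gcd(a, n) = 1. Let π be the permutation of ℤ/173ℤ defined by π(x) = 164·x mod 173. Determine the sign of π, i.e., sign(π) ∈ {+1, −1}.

Orbit of 124 under x↦164x: [124, 95, 10, 83, 118, 149, 43]… (length divides ord_173(164)).
Cycle lengths of π_164 on ℤ/173ℤ: [43, 43, 43, 43, 1]; 5 cycles in total.
sign(π) = (−1)^{n − #cycles} = (−1)^{173−5} = (−1)^168 = +1.
Check: (164/173) = +1 by Zolotarev.

+1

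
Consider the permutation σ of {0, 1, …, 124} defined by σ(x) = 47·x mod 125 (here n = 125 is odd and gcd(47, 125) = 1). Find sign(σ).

Orbit of 48 under x↦47x: [48, 6, 32, 4, 63, 86, 42]… (length divides ord_125(47)).
Decompose π into cycles: lengths [100, 20, 4, 1] (4 cycles, including the fixed point 0).
sign(π) = (−1)^{n − #cycles} = (−1)^{125−4} = (−1)^121 = -1.

-1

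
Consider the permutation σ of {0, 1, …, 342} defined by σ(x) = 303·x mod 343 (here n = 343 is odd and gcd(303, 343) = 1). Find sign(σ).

+1

Start at x=226: 226 → 221 → 78 → 310 → 291 → 22 → 149 → … (one orbit).
7 cycles of lengths [147, 147, 21, 21, 3, 3, 1].
n − c = 343 − 7 = 336; sign = (−1)^336 = +1.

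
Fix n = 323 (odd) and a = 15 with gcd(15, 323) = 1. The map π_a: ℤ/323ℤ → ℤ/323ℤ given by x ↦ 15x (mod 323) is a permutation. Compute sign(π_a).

-1

Trace 123: π^k(123) = [123, 230, 220, 70, 81, 246, 137] for k=0..6.
π_15 has 8 disjoint cycles with lengths [72, 72, 72, 72, 18, 8, 8, 1] on {0,…,322}.
8 cycles on 323: each ℓ→(−1)^(ℓ−1), product (−1)^315 = -1.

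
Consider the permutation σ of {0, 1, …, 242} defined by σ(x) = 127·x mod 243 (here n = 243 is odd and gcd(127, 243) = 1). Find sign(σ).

+1

Start at x=163: 163 → 46 → 10 → 55 → 181 → 145 → 190 → … (one orbit).
Cycle type of π: 27×6 + 9×6 + 3×6 + 1×9; total 27 cycles.
243 − 27 = 216 transpositions; sign(π) = (−1)^216 = +1.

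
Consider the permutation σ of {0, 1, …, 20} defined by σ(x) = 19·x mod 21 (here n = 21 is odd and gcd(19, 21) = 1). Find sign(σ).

-1

Orbit of 10 under x↦19x: [10, 1, 19, 4, 13, 16]… (length divides ord_21(19)).
6 cycles of lengths [6, 6, 6, 1, 1, 1].
Σ(ℓ_i−1) = 21−6 = 15; sign = (−1)^15 = -1.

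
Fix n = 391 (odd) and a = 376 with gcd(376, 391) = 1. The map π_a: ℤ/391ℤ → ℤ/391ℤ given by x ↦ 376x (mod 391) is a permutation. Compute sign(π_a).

+1

Trace 305: π^k(305) = [305, 117, 200, 128, 35, 257, 55] for k=0..6.
Decompose π into cycles: lengths [88, 88, 88, 88, 11, 11, 8, 8, 1] (9 cycles, including the fixed point 0).
Σ(ℓ_i−1) = 391−9 = 382; sign = (−1)^382 = +1.
Check: (376/391) = +1 by Zolotarev.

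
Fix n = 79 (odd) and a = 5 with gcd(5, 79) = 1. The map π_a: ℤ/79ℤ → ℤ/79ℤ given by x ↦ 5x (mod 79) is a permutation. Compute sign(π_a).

Start at x=11: 11 → 55 → 38 → 32 → 2 → 10 → 50 → … (one orbit).
Decompose π into cycles: lengths [39, 39, 1] (3 cycles, including the fixed point 0).
3 cycles on 79: each ℓ→(−1)^(ℓ−1), product (−1)^76 = +1.

+1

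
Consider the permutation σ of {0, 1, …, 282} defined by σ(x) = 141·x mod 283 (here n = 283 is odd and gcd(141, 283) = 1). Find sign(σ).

Start at x=240: 240 → 163 → 60 → 253 → 15 → 134 → 216 → … (one orbit).
Cycle lengths of π_141 on ℤ/283ℤ: [47, 47, 47, 47, 47, 47, 1]; 7 cycles in total.
Σ(ℓ_i−1) = 283−7 = 276; sign = (−1)^276 = +1.
Check: (141/283) = +1 by Zolotarev.

+1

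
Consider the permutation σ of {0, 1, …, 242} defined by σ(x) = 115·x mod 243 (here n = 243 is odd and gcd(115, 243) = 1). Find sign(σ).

Orbit of 19 under x↦115x: [19, 241, 13, 37, 124, 166, 136]… (length divides ord_243(115)).
π_115 has 11 disjoint cycles with lengths [81, 81, 27, 27, 9, 9, 3, 3, 1, 1, 1] on {0,…,242}.
243 − 11 = 232 transpositions; sign(π) = (−1)^232 = +1.
(115|243)_J = +1 (Zolotarev's lemma cross-check).

+1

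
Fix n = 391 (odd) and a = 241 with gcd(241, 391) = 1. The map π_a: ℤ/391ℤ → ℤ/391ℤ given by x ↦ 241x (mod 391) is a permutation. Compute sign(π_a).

+1

Orbit of 214 under x↦241x: [214, 353, 226, 117, 45, 288, 201]… (length divides ord_391(241)).
The orbit structure of x ↦ 241x mod 391: 5 orbits of sizes [176, 176, 22, 16, 1].
Σ(ℓ_i−1) = 391−5 = 386; sign = (−1)^386 = +1.
Zolotarev: (241|391) = +1, matching the cycle-count sign.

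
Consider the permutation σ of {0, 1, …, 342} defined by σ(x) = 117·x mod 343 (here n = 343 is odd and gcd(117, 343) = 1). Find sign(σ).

-1

Orbit of 197 under x↦117x: [197, 68, 67, 293, 324, 178, 246]… (length divides ord_343(117)).
Cycle lengths of π_117 on ℤ/343ℤ: [42, 42, 42, 42, 42, 42, 42, 6, 6, 6, 6, 6, 6, 6, 6, 1]; 16 cycles in total.
sign(π) = (−1)^{n − #cycles} = (−1)^{343−16} = (−1)^327 = -1.
Check: (117/343) = -1 by Zolotarev.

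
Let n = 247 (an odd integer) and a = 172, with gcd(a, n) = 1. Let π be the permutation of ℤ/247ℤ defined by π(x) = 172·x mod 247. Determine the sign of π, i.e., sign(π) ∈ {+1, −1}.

+1

Trace 191: π^k(191) = [191, 1, 172] for k=0..2.
π_172 has 95 disjoint cycles with lengths [3, 3, 3, 3, 3, 3, 3, 3, 3, 3, 3, 3, 3, 3, 3, 3, 3, 3, 3, 3, 3, 3, 3, 3, 3, 3, 3, 3, 3, 3, 3, 3, 3, 3, 3, 3, 3, 3, 3, 3, 3, 3, 3, 3, 3, 3, 3, 3, 3, 3, 3, 3, 3, 3, 3, 3, 3, 3, 3, 3, 3, 3, 3, 3, 3, 3, 3, 3, 3, 3, 3, 3, 3, 3, 3, 3, 1, 1, 1, 1, 1, 1, 1, 1, 1, 1, 1, 1, 1, 1, 1, 1, 1, 1, 1] on {0,…,246}.
n − c = 247 − 95 = 152; sign = (−1)^152 = +1.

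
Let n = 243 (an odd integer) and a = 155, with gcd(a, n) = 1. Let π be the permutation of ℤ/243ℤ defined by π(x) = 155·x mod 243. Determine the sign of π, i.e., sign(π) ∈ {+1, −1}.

-1

Start at x=8: 8 → 25 → 230 → 172 → 173 → 85 → 53 → … (one orbit).
Decompose π into cycles: lengths [162, 54, 18, 6, 2, 1] (6 cycles, including the fixed point 0).
Σ(ℓ_i−1) = 243−6 = 237; sign = (−1)^237 = -1.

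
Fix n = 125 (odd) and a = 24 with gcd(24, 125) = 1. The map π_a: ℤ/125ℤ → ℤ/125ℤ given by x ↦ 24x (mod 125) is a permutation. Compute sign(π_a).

Orbit of 124 under x↦24x: [124, 101, 49, 51, 99, 1, 24]… (length divides ord_125(24)).
The orbit structure of x ↦ 24x mod 125: 23 orbits of sizes [10, 10, 10, 10, 10, 10, 10, 10, 10, 10, 2, 2, 2, 2, 2, 2, 2, 2, 2, 2, 2, 2, 1].
Σ(ℓ_i−1) = 125−23 = 102; sign = (−1)^102 = +1.

+1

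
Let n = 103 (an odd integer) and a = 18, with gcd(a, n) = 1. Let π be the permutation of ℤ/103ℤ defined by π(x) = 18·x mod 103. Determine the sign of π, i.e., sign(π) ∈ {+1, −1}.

+1

Start at x=81: 81 → 16 → 82 → 34 → 97 → 98 → 13 → … (one orbit).
The orbit structure of x ↦ 18x mod 103: 3 orbits of sizes [51, 51, 1].
sign(π) = (−1)^{n − #cycles} = (−1)^{103−3} = (−1)^100 = +1.
Check: (18/103) = +1 by Zolotarev.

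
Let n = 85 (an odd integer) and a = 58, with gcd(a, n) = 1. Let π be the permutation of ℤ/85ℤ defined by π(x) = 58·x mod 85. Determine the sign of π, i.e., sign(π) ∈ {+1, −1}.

Start at x=37: 37 → 21 → 28 → 9 → 12 → 16 → 78 → … (one orbit).
π_58 has 7 disjoint cycles with lengths [16, 16, 16, 16, 16, 4, 1] on {0,…,84}.
With 7 cycles on 85 points, sign = (−1)^{85−7} = +1.
Zolotarev: (58|85) = +1, matching the cycle-count sign.

+1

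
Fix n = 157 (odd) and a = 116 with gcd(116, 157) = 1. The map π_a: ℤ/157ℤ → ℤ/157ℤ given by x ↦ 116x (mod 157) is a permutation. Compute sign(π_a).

-1

Orbit of 103 under x↦116x: [103, 16, 129, 49, 32, 101, 98]… (length divides ord_157(116)).
Cycle type of π: 52×3 + 1; total 4 cycles.
Σ(ℓ_i−1) = 157−4 = 153; sign = (−1)^153 = -1.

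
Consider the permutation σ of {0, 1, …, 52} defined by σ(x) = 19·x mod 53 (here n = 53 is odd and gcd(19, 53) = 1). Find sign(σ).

Trace 7: π^k(7) = [7, 27, 36, 48, 11, 50, 49] for k=0..6.
Cycle type of π: 52 + 1; total 2 cycles.
n − c = 53 − 2 = 51; sign = (−1)^51 = -1.
The Jacobi symbol (19|53) = -1 (Zolotarev) agrees.

-1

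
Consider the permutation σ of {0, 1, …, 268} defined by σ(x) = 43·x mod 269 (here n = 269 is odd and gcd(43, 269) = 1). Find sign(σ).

Trace 87: π^k(87) = [87, 244, 1, 43, 235, 152, 80] for k=0..6.
Cycle lengths of π_43 on ℤ/269ℤ: [134, 134, 1]; 3 cycles in total.
n − c = 269 − 3 = 266; sign = (−1)^266 = +1.

+1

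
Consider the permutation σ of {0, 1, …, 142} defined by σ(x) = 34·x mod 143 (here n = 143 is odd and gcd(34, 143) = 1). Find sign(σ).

Trace 34: π^k(34) = [34, 12, 122, 1] for k=0..3.
44 cycles of lengths [4, 4, 4, 4, 4, 4, 4, 4, 4, 4, 4, 4, 4, 4, 4, 4, 4, 4, 4, 4, 4, 4, 4, 4, 4, 4, 4, 4, 4, 4, 4, 4, 4, 1, 1, 1, 1, 1, 1, 1, 1, 1, 1, 1].
44 cycles on 143: each ℓ→(−1)^(ℓ−1), product (−1)^99 = -1.
Via Zolotarev, sign(π_{34}) = (34|143) = -1.

-1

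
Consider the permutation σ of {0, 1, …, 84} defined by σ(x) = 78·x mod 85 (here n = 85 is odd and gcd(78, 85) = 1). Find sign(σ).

+1

Start at x=49: 49 → 82 → 21 → 23 → 9 → 22 → 16 → … (one orbit).
Decompose π into cycles: lengths [16, 16, 16, 16, 16, 4, 1] (7 cycles, including the fixed point 0).
With 7 cycles on 85 points, sign = (−1)^{85−7} = +1.
(78|85)_J = +1 (Zolotarev's lemma cross-check).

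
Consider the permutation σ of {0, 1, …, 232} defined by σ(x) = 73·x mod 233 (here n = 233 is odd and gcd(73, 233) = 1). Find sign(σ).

Orbit of 187 under x↦73x: [187, 137, 215, 84, 74, 43, 110]… (length divides ord_233(73)).
Cycle lengths of π_73 on ℤ/233ℤ: [232, 1]; 2 cycles in total.
233 − 2 = 231 transpositions; sign(π) = (−1)^231 = -1.
(73|233)_J = -1 (Zolotarev's lemma cross-check).

-1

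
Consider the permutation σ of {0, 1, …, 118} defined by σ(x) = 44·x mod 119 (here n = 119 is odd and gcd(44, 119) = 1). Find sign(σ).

-1

Start at x=8: 8 → 114 → 18 → 78 → 100 → 116 → 106 → … (one orbit).
The orbit structure of x ↦ 44x mod 119: 6 orbits of sizes [48, 48, 16, 3, 3, 1].
With 6 cycles on 119 points, sign = (−1)^{119−6} = -1.
Via Zolotarev, sign(π_{44}) = (44|119) = -1.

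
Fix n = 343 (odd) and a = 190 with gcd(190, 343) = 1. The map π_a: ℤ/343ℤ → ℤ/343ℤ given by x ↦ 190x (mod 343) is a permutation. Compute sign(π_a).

Start at x=316: 316 → 15 → 106 → 246 → 92 → 330 → 274 → … (one orbit).
The orbit structure of x ↦ 190x mod 343: 19 orbits of sizes [49, 49, 49, 49, 49, 49, 7, 7, 7, 7, 7, 7, 1, 1, 1, 1, 1, 1, 1].
n − c = 343 − 19 = 324; sign = (−1)^324 = +1.

+1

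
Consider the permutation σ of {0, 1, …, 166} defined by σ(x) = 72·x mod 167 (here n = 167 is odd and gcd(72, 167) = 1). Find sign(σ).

Start at x=108: 108 → 94 → 88 → 157 → 115 → 97 → 137 → … (one orbit).
Cycle lengths of π_72 on ℤ/167ℤ: [83, 83, 1]; 3 cycles in total.
167 − 3 = 164 transpositions; sign(π) = (−1)^164 = +1.
Check: (72/167) = +1 by Zolotarev.

+1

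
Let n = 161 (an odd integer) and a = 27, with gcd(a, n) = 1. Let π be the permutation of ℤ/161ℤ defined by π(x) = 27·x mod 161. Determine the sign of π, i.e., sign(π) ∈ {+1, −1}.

Trace 50: π^k(50) = [50, 62, 64, 118, 127, 48, 8] for k=0..6.
Cycle type of π: 22×6 + 11×2 + 2×3 + 1; total 12 cycles.
n − c = 161 − 12 = 149; sign = (−1)^149 = -1.
(27|161)_J = -1 (Zolotarev's lemma cross-check).

-1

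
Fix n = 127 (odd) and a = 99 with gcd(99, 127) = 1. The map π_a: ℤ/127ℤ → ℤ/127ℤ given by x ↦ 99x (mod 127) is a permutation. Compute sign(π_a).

Trace 22: π^k(22) = [22, 19, 103, 37, 107, 52, 68] for k=0..6.
Cycle type of π: 9×14 + 1; total 15 cycles.
15 cycles on 127: each ℓ→(−1)^(ℓ−1), product (−1)^112 = +1.
(99|127)_J = +1 (Zolotarev's lemma cross-check).

+1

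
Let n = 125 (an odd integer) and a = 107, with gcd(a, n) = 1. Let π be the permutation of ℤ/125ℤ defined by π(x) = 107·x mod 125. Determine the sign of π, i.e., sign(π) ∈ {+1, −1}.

Orbit of 82 under x↦107x: [82, 24, 68, 26, 32, 49, 118]… (length divides ord_125(107)).
π_107 has 12 disjoint cycles with lengths [20, 20, 20, 20, 20, 4, 4, 4, 4, 4, 4, 1] on {0,…,124}.
With 12 cycles on 125 points, sign = (−1)^{125−12} = -1.

-1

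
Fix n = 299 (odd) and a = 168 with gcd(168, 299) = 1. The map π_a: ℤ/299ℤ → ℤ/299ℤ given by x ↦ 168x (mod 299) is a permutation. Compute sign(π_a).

Trace 155: π^k(155) = [155, 27, 51, 196, 38, 105, 298] for k=0..6.
Cycle lengths of π_168 on ℤ/299ℤ: [22, 22, 22, 22, 22, 22, 22, 22, 22, 22, 22, 22, 22, 2, 2, 2, 2, 2, 2, 1]; 20 cycles in total.
299 − 20 = 279 transpositions; sign(π) = (−1)^279 = -1.

-1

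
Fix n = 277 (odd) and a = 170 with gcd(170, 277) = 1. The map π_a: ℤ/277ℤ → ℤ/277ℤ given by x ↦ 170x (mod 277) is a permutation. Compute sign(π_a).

-1

Trace 3: π^k(3) = [3, 233, 276, 107, 185, 149, 123] for k=0..6.
π_170 has 2 disjoint cycles with lengths [276, 1] on {0,…,276}.
n − c = 277 − 2 = 275; sign = (−1)^275 = -1.
Check: (170/277) = -1 by Zolotarev.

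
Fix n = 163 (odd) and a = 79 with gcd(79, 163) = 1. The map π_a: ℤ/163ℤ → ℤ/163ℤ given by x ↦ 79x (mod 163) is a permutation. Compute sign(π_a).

-1

Trace 48: π^k(48) = [48, 43, 137, 65, 82, 121, 105] for k=0..6.
The orbit structure of x ↦ 79x mod 163: 2 orbits of sizes [162, 1].
sign(π) = (−1)^{n − #cycles} = (−1)^{163−2} = (−1)^161 = -1.
The Jacobi symbol (79|163) = -1 (Zolotarev) agrees.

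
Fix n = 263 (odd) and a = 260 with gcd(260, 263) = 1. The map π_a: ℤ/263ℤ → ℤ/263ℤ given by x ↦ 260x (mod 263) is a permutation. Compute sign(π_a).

Orbit of 178 under x↦260x: [178, 255, 24, 191, 216, 141, 103]… (length divides ord_263(260)).
The orbit structure of x ↦ 260x mod 263: 2 orbits of sizes [262, 1].
With 2 cycles on 263 points, sign = (−1)^{263−2} = -1.
Zolotarev: (260|263) = -1, matching the cycle-count sign.

-1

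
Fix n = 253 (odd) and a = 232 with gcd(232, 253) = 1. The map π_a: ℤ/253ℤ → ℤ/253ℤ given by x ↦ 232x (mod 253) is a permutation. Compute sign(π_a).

+1

Start at x=133: 133 → 243 → 210 → 144 → 12 → 1 → 232 → … (one orbit).
33 cycles of lengths [11, 11, 11, 11, 11, 11, 11, 11, 11, 11, 11, 11, 11, 11, 11, 11, 11, 11, 11, 11, 11, 11, 1, 1, 1, 1, 1, 1, 1, 1, 1, 1, 1].
33 cycles on 253: each ℓ→(−1)^(ℓ−1), product (−1)^220 = +1.
Check: (232/253) = +1 by Zolotarev.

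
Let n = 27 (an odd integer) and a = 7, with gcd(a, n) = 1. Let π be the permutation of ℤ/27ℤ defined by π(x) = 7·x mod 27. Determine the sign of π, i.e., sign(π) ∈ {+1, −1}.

Start at x=4: 4 → 1 → 7 → 22 → 19 → 25 → 13 → … (one orbit).
π_7 has 7 disjoint cycles with lengths [9, 9, 3, 3, 1, 1, 1] on {0,…,26}.
n − c = 27 − 7 = 20; sign = (−1)^20 = +1.
Check: (7/27) = +1 by Zolotarev.

+1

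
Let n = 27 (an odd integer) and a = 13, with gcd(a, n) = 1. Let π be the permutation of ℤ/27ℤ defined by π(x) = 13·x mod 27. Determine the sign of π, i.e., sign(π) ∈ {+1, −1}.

Trace 19: π^k(19) = [19, 4, 25, 1, 13, 7, 10] for k=0..6.
π_13 has 7 disjoint cycles with lengths [9, 9, 3, 3, 1, 1, 1] on {0,…,26}.
27 − 7 = 20 transpositions; sign(π) = (−1)^20 = +1.
Via Zolotarev, sign(π_{13}) = (13|27) = +1.

+1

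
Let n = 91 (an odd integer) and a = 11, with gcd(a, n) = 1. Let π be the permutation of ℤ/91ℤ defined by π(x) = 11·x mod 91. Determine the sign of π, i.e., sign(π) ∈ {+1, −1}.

Trace 30: π^k(30) = [30, 57, 81, 72, 64, 67, 9] for k=0..6.
Cycle type of π: 12×7 + 3×2 + 1; total 10 cycles.
n − c = 91 − 10 = 81; sign = (−1)^81 = -1.

-1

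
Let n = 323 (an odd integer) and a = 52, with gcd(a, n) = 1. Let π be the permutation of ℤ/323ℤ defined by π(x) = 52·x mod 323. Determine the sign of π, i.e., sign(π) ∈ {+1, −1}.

Trace 290: π^k(290) = [290, 222, 239, 154, 256, 69, 35] for k=0..6.
π_52 has 34 disjoint cycles with lengths [18, 18, 18, 18, 18, 18, 18, 18, 18, 18, 18, 18, 18, 18, 18, 18, 18, 1, 1, 1, 1, 1, 1, 1, 1, 1, 1, 1, 1, 1, 1, 1, 1, 1] on {0,…,322}.
Σ(ℓ_i−1) = 323−34 = 289; sign = (−1)^289 = -1.
Via Zolotarev, sign(π_{52}) = (52|323) = -1.

-1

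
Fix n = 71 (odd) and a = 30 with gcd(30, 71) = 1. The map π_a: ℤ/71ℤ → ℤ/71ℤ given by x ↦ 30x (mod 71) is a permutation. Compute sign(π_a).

+1

Start at x=32: 32 → 37 → 45 → 1 → 30 → 48 → 20 → 32 (one orbit).
π_30 has 11 disjoint cycles with lengths [7, 7, 7, 7, 7, 7, 7, 7, 7, 7, 1] on {0,…,70}.
Σ(ℓ_i−1) = 71−11 = 60; sign = (−1)^60 = +1.
Check: (30/71) = +1 by Zolotarev.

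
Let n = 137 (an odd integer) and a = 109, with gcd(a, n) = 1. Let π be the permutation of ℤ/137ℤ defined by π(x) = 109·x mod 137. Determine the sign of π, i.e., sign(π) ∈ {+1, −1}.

+1

Start at x=78: 78 → 8 → 50 → 107 → 18 → 44 → 1 → … (one orbit).
Decompose π into cycles: lengths [68, 68, 1] (3 cycles, including the fixed point 0).
n − c = 137 − 3 = 134; sign = (−1)^134 = +1.
Zolotarev: (109|137) = +1, matching the cycle-count sign.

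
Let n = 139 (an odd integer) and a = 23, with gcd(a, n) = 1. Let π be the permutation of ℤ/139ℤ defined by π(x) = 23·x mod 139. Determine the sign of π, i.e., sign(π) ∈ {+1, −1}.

-1

Start at x=62: 62 → 36 → 133 → 1 → 23 → 112 → 74 → … (one orbit).
π_23 has 4 disjoint cycles with lengths [46, 46, 46, 1] on {0,…,138}.
4 cycles on 139: each ℓ→(−1)^(ℓ−1), product (−1)^135 = -1.
Zolotarev: (23|139) = -1, matching the cycle-count sign.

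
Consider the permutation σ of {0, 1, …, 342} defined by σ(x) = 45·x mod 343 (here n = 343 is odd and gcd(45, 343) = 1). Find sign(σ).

Start at x=17: 17 → 79 → 125 → 137 → 334 → 281 → 297 → … (one orbit).
Decompose π into cycles: lengths [294, 42, 6, 1] (4 cycles, including the fixed point 0).
343 − 4 = 339 transpositions; sign(π) = (−1)^339 = -1.
Via Zolotarev, sign(π_{45}) = (45|343) = -1.

-1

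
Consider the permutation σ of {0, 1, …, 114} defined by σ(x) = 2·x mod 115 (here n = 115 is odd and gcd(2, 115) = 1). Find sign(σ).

Orbit of 52 under x↦2x: [52, 104, 93, 71, 27, 54, 108]… (length divides ord_115(2)).
6 cycles of lengths [44, 44, 11, 11, 4, 1].
6 cycles on 115: each ℓ→(−1)^(ℓ−1), product (−1)^109 = -1.

-1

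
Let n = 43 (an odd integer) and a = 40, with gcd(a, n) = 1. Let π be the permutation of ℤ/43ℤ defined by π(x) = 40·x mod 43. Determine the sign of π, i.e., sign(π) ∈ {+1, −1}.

Start at x=10: 10 → 13 → 4 → 31 → 36 → 21 → 23 → … (one orbit).
3 cycles of lengths [21, 21, 1].
3 cycles on 43: each ℓ→(−1)^(ℓ−1), product (−1)^40 = +1.
(40|43)_J = +1 (Zolotarev's lemma cross-check).

+1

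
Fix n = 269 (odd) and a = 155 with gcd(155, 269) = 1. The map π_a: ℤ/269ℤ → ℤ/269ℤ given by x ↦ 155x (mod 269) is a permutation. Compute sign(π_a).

Start at x=34: 34 → 159 → 166 → 175 → 225 → 174 → 70 → … (one orbit).
π_155 has 2 disjoint cycles with lengths [268, 1] on {0,…,268}.
With 2 cycles on 269 points, sign = (−1)^{269−2} = -1.
The Jacobi symbol (155|269) = -1 (Zolotarev) agrees.

-1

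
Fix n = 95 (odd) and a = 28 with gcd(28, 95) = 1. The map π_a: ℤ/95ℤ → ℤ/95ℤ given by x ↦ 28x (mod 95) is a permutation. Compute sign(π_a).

-1

Trace 28: π^k(28) = [28, 24, 7, 6, 73, 49, 42] for k=0..6.
π_28 has 6 disjoint cycles with lengths [36, 36, 9, 9, 4, 1] on {0,…,94}.
Σ(ℓ_i−1) = 95−6 = 89; sign = (−1)^89 = -1.
Check: (28/95) = -1 by Zolotarev.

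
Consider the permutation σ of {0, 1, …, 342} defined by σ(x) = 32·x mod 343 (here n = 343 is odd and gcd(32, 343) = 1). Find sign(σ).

Orbit of 324 under x↦32x: [324, 78, 95, 296, 211, 235, 317]… (length divides ord_343(32)).
Cycle type of π: 147×2 + 21×2 + 3×2 + 1; total 7 cycles.
Σ(ℓ_i−1) = 343−7 = 336; sign = (−1)^336 = +1.
The Jacobi symbol (32|343) = +1 (Zolotarev) agrees.

+1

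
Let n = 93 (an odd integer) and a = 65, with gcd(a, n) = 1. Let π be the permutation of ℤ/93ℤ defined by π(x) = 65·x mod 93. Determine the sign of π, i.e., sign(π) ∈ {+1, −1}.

+1

Trace 83: π^k(83) = [83, 1, 65, 40, 89, 19, 26] for k=0..6.
The orbit structure of x ↦ 65x mod 93: 5 orbits of sizes [30, 30, 30, 2, 1].
sign(π) = (−1)^{n − #cycles} = (−1)^{93−5} = (−1)^88 = +1.
The Jacobi symbol (65|93) = +1 (Zolotarev) agrees.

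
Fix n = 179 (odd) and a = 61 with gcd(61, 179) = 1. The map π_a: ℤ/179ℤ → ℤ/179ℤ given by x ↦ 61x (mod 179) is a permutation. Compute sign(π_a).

+1

Orbit of 22 under x↦61x: [22, 89, 59, 19, 85, 173, 171]… (length divides ord_179(61)).
Decompose π into cycles: lengths [89, 89, 1] (3 cycles, including the fixed point 0).
n − c = 179 − 3 = 176; sign = (−1)^176 = +1.
Zolotarev: (61|179) = +1, matching the cycle-count sign.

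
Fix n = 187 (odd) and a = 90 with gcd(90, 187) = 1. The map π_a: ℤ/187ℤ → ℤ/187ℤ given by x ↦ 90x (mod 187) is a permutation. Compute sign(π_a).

Trace 167: π^k(167) = [167, 70, 129, 16, 131, 9, 62] for k=0..6.
Decompose π into cycles: lengths [80, 80, 16, 10, 1] (5 cycles, including the fixed point 0).
Σ(ℓ_i−1) = 187−5 = 182; sign = (−1)^182 = +1.
(90|187)_J = +1 (Zolotarev's lemma cross-check).

+1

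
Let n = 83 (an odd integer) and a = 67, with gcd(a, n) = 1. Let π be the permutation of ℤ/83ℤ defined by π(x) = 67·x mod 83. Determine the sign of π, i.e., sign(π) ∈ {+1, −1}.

-1

Start at x=14: 14 → 25 → 15 → 9 → 22 → 63 → 71 → … (one orbit).
Cycle lengths of π_67 on ℤ/83ℤ: [82, 1]; 2 cycles in total.
2 cycles on 83: each ℓ→(−1)^(ℓ−1), product (−1)^81 = -1.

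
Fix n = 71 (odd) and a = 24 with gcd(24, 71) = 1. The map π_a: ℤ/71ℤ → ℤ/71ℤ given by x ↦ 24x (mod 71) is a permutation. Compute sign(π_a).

+1

Start at x=37: 37 → 36 → 12 → 4 → 25 → 32 → 58 → … (one orbit).
Cycle type of π: 35×2 + 1; total 3 cycles.
n − c = 71 − 3 = 68; sign = (−1)^68 = +1.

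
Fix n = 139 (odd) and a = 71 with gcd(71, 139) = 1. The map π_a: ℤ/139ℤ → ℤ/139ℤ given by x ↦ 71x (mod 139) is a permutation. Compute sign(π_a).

Trace 77: π^k(77) = [77, 46, 69, 34, 51, 7, 80] for k=0..6.
Cycle lengths of π_71 on ℤ/139ℤ: [69, 69, 1]; 3 cycles in total.
sign(π) = (−1)^{n − #cycles} = (−1)^{139−3} = (−1)^136 = +1.
(71|139)_J = +1 (Zolotarev's lemma cross-check).

+1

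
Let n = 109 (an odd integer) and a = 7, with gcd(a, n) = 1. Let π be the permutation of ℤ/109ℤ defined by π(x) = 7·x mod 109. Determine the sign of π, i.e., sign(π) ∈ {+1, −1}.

+1

Start at x=105: 105 → 81 → 22 → 45 → 97 → 25 → 66 → … (one orbit).
Decompose π into cycles: lengths [27, 27, 27, 27, 1] (5 cycles, including the fixed point 0).
109 − 5 = 104 transpositions; sign(π) = (−1)^104 = +1.
(7|109)_J = +1 (Zolotarev's lemma cross-check).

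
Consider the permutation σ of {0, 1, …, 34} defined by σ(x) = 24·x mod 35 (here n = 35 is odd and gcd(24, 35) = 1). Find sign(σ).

-1

Orbit of 1 under x↦24x: [1, 24, 16, 34, 11, 19]… (length divides ord_35(24)).
Decompose π into cycles: lengths [6, 6, 6, 6, 6, 2, 2, 1] (8 cycles, including the fixed point 0).
n − c = 35 − 8 = 27; sign = (−1)^27 = -1.
Check: (24/35) = -1 by Zolotarev.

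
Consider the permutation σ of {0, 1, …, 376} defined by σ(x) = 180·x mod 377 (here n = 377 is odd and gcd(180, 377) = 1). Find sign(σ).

Orbit of 248 under x↦180x: [248, 154, 199, 5, 146, 267, 181]… (length divides ord_377(180)).
Cycle type of π: 84×4 + 14×2 + 12 + 1; total 8 cycles.
Σ(ℓ_i−1) = 377−8 = 369; sign = (−1)^369 = -1.
Via Zolotarev, sign(π_{180}) = (180|377) = -1.

-1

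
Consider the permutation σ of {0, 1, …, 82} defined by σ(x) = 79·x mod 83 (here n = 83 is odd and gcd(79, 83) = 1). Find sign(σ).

-1

Start at x=61: 61 → 5 → 63 → 80 → 12 → 35 → 26 → … (one orbit).
Cycle lengths of π_79 on ℤ/83ℤ: [82, 1]; 2 cycles in total.
Σ(ℓ_i−1) = 83−2 = 81; sign = (−1)^81 = -1.
Via Zolotarev, sign(π_{79}) = (79|83) = -1.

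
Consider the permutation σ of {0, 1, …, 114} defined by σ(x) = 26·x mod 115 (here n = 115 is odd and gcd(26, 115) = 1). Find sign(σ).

+1

Orbit of 6 under x↦26x: [6, 41, 31, 1, 26, 101, 96]… (length divides ord_115(26)).
15 cycles of lengths [11, 11, 11, 11, 11, 11, 11, 11, 11, 11, 1, 1, 1, 1, 1].
sign(π) = (−1)^{n − #cycles} = (−1)^{115−15} = (−1)^100 = +1.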